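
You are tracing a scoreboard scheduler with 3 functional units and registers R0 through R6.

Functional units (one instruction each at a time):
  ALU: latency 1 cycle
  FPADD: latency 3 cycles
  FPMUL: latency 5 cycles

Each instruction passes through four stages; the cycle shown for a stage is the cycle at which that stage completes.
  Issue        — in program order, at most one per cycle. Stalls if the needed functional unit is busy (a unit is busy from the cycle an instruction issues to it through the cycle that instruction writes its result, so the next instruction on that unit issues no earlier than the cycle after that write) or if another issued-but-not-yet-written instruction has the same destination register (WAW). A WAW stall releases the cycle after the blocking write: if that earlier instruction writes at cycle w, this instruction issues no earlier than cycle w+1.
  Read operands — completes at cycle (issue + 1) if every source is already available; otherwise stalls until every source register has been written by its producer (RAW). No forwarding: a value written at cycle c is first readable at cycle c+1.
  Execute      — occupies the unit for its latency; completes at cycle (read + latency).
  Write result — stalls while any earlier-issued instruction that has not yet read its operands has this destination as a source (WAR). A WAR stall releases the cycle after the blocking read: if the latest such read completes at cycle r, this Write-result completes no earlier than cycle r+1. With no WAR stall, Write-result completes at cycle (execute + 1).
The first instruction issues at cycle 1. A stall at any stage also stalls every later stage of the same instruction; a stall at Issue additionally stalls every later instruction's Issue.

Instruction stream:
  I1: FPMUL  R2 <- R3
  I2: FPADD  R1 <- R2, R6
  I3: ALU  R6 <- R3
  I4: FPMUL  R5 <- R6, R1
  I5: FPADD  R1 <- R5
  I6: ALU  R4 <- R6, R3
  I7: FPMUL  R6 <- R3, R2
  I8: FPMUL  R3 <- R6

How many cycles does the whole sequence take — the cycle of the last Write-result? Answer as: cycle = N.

cycle = 36

  I1 | 1 | 2 | 7 | 8
  I2 | 2 | 9 | 12 | 13   RAW R2: wait I1 write@8
  I3 | 3 | 4 | 5 | 10   WAR R6: wait I2 read@9
  I4 | 9 | 14 | 19 | 20   struct: FPMUL busy until I1 writes@8 · RAW R1: wait I2 write@13
  I5 | 14 | 21 | 24 | 25   struct: FPADD busy until I2 writes@13 · RAW R5: wait I4 write@20
  I6 | 15 | 16 | 17 | 18
  I7 | 21 | 22 | 27 | 28   struct: FPMUL busy until I4 writes@20
  I8 | 29 | 30 | 35 | 36   struct: FPMUL busy until I7 writes@28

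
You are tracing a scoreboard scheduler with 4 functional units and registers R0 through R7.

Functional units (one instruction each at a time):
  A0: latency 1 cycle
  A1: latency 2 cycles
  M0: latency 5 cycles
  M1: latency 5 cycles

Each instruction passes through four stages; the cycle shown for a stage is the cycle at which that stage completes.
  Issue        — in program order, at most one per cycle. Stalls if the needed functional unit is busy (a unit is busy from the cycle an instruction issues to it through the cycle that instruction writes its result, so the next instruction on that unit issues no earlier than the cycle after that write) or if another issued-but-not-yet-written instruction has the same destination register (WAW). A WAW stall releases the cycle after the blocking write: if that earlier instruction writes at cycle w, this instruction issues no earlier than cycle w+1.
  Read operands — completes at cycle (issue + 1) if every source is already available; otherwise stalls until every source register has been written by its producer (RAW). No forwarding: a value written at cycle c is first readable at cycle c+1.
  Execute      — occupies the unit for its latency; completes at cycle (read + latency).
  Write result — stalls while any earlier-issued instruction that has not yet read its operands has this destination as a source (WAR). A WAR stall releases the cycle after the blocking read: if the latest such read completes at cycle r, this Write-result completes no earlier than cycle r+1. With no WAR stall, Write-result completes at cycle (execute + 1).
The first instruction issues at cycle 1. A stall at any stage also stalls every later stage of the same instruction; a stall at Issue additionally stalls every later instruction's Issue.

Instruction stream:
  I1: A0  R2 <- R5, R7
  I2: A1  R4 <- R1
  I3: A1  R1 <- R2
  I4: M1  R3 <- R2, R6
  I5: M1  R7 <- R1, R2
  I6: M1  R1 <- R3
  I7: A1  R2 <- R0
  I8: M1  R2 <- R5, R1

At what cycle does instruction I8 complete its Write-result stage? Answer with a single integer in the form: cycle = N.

c1: I1 issues→A0
c2: I1 reads, I2 issues→A1
c3: I1 exec-done, I2 reads
c4: I1 writes R2
c5: I2 exec-done
c6: I2 writes R4
c7: I3 issues→A1
c8: I3 reads, I4 issues→M1
c9: I4 reads
c10: I3 exec-done
c11: I3 writes R1
c14: I4 exec-done
c15: I4 writes R3
c16: I5 issues→M1
c17: I5 reads
c22: I5 exec-done
c23: I5 writes R7
c24: I6 issues→M1
c25: I6 reads, I7 issues→A1
c26: I7 reads
c28: I7 exec-done
c29: I7 writes R2
c30: I6 exec-done
c31: I6 writes R1
c32: I8 issues→M1
c33: I8 reads
c38: I8 exec-done
c39: I8 writes R2

cycle = 39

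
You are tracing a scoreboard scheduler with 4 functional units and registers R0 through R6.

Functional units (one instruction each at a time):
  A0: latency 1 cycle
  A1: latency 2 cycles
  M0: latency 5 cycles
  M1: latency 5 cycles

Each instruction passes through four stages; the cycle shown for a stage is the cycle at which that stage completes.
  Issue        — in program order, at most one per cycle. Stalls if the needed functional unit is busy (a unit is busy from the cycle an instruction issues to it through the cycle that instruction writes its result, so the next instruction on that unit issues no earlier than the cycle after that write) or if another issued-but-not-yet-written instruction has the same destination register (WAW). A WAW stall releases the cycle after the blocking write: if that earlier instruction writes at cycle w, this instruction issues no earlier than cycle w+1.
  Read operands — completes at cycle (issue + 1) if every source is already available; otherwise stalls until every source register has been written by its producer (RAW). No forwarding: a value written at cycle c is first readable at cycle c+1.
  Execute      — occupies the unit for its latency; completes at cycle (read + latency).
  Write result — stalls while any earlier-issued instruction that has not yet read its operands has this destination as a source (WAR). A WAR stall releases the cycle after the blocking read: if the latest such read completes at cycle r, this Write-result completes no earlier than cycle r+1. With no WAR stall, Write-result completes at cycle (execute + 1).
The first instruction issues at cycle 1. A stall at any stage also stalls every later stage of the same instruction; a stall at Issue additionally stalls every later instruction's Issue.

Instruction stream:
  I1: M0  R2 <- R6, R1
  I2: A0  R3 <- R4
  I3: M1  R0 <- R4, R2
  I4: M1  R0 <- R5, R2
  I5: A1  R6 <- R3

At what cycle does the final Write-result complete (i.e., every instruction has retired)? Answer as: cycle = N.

  I1 | 1 | 2 | 7 | 8
  I2 | 2 | 3 | 4 | 5
  I3 | 3 | 9 | 14 | 15   RAW R2: wait I1 write@8
  I4 | 16 | 17 | 22 | 23   struct: M1 busy until I3 writes@15
  I5 | 17 | 18 | 20 | 21

cycle = 23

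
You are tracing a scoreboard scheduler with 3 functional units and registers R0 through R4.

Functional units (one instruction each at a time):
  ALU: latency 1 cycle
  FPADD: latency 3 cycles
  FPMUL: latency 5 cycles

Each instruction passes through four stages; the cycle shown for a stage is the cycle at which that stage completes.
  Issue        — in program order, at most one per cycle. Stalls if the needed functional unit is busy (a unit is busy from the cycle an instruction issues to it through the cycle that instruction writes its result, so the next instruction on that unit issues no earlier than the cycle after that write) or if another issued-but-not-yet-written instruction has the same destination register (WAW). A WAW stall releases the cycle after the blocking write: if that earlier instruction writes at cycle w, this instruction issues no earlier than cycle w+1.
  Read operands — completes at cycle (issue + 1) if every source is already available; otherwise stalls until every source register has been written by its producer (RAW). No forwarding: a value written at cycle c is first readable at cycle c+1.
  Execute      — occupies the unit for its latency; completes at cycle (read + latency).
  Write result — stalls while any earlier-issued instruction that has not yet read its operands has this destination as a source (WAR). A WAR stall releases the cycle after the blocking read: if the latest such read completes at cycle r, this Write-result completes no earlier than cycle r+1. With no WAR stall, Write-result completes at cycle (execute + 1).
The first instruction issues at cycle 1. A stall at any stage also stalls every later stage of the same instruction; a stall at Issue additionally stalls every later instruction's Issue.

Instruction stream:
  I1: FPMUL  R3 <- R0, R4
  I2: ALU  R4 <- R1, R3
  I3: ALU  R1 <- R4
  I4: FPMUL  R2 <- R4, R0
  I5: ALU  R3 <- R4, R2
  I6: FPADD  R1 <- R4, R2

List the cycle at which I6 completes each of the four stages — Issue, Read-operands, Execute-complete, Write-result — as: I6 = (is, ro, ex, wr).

I1  is:1  ro:2  ex:7  wr:8
I2  is:2  ro:9  ex:10  wr:11  — RAW R3: wait I1 write@8
I3  is:12  ro:13  ex:14  wr:15  — struct: ALU busy until I2 writes@11
I4  is:13  ro:14  ex:19  wr:20
I5  is:16  ro:21  ex:22  wr:23  — struct: ALU busy until I3 writes@15, RAW R2: wait I4 write@20
I6  is:17  ro:21  ex:24  wr:25  — RAW R2: wait I4 write@20

I6 = (17, 21, 24, 25)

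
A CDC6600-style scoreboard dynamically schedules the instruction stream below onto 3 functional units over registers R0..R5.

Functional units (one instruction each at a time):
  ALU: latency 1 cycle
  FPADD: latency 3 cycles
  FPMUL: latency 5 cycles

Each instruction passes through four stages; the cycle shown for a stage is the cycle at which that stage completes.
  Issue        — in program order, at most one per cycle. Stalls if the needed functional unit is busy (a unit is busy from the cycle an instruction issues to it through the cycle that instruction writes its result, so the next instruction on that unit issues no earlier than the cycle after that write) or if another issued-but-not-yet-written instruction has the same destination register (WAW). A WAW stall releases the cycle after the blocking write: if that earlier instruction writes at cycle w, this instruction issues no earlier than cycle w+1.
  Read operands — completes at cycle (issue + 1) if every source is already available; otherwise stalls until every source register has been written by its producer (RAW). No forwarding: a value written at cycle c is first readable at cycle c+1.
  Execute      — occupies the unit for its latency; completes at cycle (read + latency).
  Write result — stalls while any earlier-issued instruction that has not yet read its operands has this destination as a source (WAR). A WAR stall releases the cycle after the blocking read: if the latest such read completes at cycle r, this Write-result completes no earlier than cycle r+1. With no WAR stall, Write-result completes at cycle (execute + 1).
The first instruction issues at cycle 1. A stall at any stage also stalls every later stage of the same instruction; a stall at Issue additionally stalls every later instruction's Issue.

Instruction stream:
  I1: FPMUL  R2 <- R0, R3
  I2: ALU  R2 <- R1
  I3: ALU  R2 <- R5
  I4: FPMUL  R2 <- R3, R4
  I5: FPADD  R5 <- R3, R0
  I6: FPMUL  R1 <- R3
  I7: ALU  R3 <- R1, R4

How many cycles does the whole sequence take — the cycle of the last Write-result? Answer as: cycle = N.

cycle = 35

c1: I1 dispatched to FPMUL
c2: I1 operands ready
c7: I1 complete
c8: R2←I1
c9: I2 dispatched to ALU
c10: I2 operands ready
c11: I2 complete
c12: R2←I2
c13: I3 dispatched to ALU
c14: I3 operands ready
c15: I3 complete
c16: R2←I3
c17: I4 dispatched to FPMUL
c18: I4 operands ready | I5 dispatched to FPADD
c19: I5 operands ready
c22: I5 complete
c23: I4 complete | R5←I5
c24: R2←I4
c25: I6 dispatched to FPMUL
c26: I6 operands ready | I7 dispatched to ALU
c31: I6 complete
c32: R1←I6
c33: I7 operands ready
c34: I7 complete
c35: R3←I7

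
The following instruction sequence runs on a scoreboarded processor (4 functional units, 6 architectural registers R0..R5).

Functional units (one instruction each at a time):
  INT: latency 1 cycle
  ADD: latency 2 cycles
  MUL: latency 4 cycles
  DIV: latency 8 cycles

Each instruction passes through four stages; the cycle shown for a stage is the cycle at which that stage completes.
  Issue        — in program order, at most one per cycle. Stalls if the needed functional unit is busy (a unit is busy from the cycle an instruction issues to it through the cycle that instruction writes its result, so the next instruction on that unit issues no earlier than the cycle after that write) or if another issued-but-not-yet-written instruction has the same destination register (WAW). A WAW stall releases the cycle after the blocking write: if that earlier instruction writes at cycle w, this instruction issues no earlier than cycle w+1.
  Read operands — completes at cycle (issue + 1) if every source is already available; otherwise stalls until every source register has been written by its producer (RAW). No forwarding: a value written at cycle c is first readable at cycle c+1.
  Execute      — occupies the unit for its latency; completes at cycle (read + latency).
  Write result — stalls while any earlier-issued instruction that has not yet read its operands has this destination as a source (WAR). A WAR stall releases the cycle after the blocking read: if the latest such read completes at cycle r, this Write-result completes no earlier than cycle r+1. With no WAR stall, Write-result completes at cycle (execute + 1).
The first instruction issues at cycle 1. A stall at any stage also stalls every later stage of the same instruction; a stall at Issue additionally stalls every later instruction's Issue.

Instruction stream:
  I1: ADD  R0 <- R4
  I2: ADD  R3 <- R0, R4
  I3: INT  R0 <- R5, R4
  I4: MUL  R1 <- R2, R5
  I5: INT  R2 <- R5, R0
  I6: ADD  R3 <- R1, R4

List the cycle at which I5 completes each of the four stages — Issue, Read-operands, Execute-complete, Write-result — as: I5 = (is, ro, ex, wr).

[1] I1 issues→ADD
[2] I1 reads
[4] I1 exec-done
[5] I1 writes R0
[6] I2 issues→ADD
[7] I2 reads · I3 issues→INT
[8] I3 reads · I4 issues→MUL
[9] I2 exec-done · I3 exec-done · I4 reads
[10] I2 writes R3 · I3 writes R0
[11] I5 issues→INT
[12] I5 reads · I6 issues→ADD
[13] I4 exec-done · I5 exec-done
[14] I4 writes R1 · I5 writes R2
[15] I6 reads
[17] I6 exec-done
[18] I6 writes R3

I5 = (11, 12, 13, 14)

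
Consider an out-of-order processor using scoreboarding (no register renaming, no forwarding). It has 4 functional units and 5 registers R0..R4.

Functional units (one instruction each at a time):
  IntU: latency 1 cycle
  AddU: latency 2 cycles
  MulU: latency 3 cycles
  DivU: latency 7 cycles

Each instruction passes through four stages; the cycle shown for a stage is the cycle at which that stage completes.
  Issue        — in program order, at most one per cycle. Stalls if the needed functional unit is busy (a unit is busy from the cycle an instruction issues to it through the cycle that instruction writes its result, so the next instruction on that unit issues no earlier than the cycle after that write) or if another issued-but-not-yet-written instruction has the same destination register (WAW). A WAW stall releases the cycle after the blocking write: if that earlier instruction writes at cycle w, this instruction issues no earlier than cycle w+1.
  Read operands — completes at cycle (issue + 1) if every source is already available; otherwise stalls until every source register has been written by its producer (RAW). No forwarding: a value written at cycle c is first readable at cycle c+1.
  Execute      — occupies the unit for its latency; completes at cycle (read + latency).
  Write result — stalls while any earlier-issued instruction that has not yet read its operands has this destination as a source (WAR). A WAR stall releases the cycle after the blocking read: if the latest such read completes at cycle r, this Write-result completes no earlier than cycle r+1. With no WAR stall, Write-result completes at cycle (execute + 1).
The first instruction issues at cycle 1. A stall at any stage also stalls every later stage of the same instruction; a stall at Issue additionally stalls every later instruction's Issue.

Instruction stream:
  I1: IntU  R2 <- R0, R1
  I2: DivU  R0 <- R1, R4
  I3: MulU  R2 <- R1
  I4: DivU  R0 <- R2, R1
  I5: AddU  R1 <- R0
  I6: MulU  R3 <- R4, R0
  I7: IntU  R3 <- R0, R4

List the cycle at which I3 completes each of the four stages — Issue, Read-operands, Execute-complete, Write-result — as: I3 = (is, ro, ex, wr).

I3 = (5, 6, 9, 10)

t=1  issue I1 (IntU)
t=2  I1 read-ops; issue I2 (DivU)
t=3  I1 finished on IntU; I2 read-ops
t=4  I1→R2
t=5  issue I3 (MulU)
t=6  I3 read-ops
t=9  I3 finished on MulU
t=10  I2 finished on DivU; I3→R2
t=11  I2→R0
t=12  issue I4 (DivU)
t=13  I4 read-ops; issue I5 (AddU)
t=14  issue I6 (MulU)
t=20  I4 finished on DivU
t=21  I4→R0
t=22  I5 read-ops; I6 read-ops
t=24  I5 finished on AddU
t=25  I5→R1; I6 finished on MulU
t=26  I6→R3
t=27  issue I7 (IntU)
t=28  I7 read-ops
t=29  I7 finished on IntU
t=30  I7→R3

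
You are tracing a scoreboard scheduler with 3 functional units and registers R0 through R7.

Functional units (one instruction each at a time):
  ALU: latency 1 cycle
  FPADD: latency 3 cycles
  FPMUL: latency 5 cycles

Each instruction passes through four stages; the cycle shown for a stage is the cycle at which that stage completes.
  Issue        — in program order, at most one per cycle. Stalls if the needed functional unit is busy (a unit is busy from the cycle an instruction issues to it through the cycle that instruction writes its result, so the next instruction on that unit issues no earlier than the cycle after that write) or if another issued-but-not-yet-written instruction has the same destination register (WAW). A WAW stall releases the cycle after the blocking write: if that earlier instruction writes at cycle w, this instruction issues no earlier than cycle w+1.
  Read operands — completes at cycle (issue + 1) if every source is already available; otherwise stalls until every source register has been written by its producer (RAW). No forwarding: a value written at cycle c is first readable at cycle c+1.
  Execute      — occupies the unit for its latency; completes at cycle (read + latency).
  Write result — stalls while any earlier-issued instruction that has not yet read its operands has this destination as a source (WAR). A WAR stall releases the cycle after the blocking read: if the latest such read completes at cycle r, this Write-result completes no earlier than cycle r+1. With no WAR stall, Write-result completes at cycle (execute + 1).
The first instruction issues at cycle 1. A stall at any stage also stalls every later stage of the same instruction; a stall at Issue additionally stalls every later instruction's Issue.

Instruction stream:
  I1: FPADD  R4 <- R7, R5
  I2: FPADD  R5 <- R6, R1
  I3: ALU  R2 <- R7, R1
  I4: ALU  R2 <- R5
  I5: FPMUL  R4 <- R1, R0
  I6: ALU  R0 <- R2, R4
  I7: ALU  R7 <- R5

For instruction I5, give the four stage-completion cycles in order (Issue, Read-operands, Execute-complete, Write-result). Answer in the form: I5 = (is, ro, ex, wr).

cycle 1: I1 dispatched to FPADD
cycle 2: I1 operands ready
cycle 5: I1 complete
cycle 6: R4←I1
cycle 7: I2 dispatched to FPADD
cycle 8: I2 operands ready; I3 dispatched to ALU
cycle 9: I3 operands ready
cycle 10: I3 complete
cycle 11: I2 complete; R2←I3
cycle 12: R5←I2; I4 dispatched to ALU
cycle 13: I4 operands ready; I5 dispatched to FPMUL
cycle 14: I4 complete; I5 operands ready
cycle 15: R2←I4
cycle 16: I6 dispatched to ALU
cycle 19: I5 complete
cycle 20: R4←I5
cycle 21: I6 operands ready
cycle 22: I6 complete
cycle 23: R0←I6
cycle 24: I7 dispatched to ALU
cycle 25: I7 operands ready
cycle 26: I7 complete
cycle 27: R7←I7

I5 = (13, 14, 19, 20)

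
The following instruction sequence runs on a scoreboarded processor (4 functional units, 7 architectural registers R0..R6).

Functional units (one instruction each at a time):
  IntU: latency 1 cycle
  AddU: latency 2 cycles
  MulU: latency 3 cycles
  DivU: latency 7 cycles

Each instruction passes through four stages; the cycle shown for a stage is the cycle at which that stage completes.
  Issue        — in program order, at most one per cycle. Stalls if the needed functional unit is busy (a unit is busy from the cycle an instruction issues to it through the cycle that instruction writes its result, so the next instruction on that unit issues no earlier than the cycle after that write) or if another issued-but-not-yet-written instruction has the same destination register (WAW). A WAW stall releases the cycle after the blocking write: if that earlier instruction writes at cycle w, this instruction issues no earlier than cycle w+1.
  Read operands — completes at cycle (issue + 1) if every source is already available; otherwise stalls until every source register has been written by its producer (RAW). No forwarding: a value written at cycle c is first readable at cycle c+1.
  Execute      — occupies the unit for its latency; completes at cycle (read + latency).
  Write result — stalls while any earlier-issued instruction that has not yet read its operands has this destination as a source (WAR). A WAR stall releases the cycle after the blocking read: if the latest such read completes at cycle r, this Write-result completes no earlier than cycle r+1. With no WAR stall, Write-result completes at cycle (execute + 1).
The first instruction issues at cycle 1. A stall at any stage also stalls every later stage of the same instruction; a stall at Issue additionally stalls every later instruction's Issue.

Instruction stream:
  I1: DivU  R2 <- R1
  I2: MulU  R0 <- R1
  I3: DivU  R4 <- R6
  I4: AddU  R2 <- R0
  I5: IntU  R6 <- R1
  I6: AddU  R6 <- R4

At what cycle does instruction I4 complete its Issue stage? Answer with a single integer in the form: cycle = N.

cycle = 12

cycle 1: issue I1 (DivU)
cycle 2: I1 read-ops · issue I2 (MulU)
cycle 3: I2 read-ops
cycle 6: I2 finished on MulU
cycle 7: I2→R0
cycle 9: I1 finished on DivU
cycle 10: I1→R2
cycle 11: issue I3 (DivU)
cycle 12: I3 read-ops · issue I4 (AddU)
cycle 13: I4 read-ops · issue I5 (IntU)
cycle 14: I5 read-ops
cycle 15: I4 finished on AddU · I5 finished on IntU
cycle 16: I4→R2 · I5→R6
cycle 17: issue I6 (AddU)
cycle 19: I3 finished on DivU
cycle 20: I3→R4
cycle 21: I6 read-ops
cycle 23: I6 finished on AddU
cycle 24: I6→R6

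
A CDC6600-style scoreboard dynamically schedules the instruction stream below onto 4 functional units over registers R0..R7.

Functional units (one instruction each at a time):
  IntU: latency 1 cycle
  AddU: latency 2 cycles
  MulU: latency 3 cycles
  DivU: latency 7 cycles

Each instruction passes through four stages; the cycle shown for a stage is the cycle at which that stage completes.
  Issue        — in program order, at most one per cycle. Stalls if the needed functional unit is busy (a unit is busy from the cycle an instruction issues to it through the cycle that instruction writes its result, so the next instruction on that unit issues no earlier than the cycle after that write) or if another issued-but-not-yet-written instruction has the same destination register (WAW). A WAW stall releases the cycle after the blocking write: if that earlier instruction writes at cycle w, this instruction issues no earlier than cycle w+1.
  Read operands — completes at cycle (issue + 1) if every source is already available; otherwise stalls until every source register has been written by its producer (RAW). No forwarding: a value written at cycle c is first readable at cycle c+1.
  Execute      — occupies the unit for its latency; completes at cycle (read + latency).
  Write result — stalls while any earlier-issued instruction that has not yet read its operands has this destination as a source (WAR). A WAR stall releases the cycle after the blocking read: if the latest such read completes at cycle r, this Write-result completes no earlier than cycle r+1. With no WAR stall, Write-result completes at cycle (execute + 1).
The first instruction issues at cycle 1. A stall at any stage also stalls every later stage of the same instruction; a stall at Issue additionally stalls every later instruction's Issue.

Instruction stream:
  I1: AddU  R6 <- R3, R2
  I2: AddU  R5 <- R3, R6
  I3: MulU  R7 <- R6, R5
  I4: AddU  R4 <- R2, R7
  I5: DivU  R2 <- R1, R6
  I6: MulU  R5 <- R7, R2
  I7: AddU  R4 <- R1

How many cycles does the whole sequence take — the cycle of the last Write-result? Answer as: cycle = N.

cycle = 26

1) issue 1, read 2, done 4, write 5
2) issue 6, read 7, done 9, write 10  <struct: AddU busy until I1 writes@5>
3) issue 7, read 11, done 14, write 15  <RAW R5: wait I2 write@10>
4) issue 11, read 16, done 18, write 19  <struct: AddU busy until I2 writes@10 / RAW R7: wait I3 write@15>
5) issue 12, read 13, done 20, write 21
6) issue 16, read 22, done 25, write 26  <struct: MulU busy until I3 writes@15 / RAW R2: wait I5 write@21>
7) issue 20, read 21, done 23, write 24  <struct: AddU busy until I4 writes@19>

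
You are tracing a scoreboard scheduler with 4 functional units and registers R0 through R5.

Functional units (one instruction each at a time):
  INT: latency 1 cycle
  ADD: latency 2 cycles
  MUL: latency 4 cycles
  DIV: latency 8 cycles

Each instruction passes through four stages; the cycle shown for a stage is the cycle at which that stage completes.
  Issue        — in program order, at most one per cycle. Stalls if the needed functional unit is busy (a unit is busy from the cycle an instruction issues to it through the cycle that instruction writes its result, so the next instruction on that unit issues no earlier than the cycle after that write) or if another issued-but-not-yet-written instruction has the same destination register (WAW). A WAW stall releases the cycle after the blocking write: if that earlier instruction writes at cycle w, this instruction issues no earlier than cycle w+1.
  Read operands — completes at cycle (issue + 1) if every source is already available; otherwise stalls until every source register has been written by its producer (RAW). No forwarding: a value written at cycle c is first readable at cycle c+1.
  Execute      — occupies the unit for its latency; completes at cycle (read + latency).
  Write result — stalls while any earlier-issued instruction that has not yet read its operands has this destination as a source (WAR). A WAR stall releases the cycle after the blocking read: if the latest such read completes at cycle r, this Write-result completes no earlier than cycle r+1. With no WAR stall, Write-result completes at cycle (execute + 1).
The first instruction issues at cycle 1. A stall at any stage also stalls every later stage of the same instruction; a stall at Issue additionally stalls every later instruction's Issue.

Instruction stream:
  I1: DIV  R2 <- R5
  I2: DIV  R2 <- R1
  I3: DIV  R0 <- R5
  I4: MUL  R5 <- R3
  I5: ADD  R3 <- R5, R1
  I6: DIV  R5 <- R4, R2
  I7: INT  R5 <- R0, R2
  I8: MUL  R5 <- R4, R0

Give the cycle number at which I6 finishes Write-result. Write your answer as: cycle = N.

I1: IS=1 RO=2 EX=10 WR=11
I2: IS=12 RO=13 EX=21 WR=22  [struct: DIV busy until I1 writes@11]
I3: IS=23 RO=24 EX=32 WR=33  [struct: DIV busy until I2 writes@22]
I4: IS=24 RO=25 EX=29 WR=30
I5: IS=25 RO=31 EX=33 WR=34  [RAW R5: wait I4 write@30]
I6: IS=34 RO=35 EX=43 WR=44  [struct: DIV busy until I3 writes@33]
I7: IS=45 RO=46 EX=47 WR=48  [WAW R5: wait I6 write@44]
I8: IS=49 RO=50 EX=54 WR=55  [WAW R5: wait I7 write@48]

cycle = 44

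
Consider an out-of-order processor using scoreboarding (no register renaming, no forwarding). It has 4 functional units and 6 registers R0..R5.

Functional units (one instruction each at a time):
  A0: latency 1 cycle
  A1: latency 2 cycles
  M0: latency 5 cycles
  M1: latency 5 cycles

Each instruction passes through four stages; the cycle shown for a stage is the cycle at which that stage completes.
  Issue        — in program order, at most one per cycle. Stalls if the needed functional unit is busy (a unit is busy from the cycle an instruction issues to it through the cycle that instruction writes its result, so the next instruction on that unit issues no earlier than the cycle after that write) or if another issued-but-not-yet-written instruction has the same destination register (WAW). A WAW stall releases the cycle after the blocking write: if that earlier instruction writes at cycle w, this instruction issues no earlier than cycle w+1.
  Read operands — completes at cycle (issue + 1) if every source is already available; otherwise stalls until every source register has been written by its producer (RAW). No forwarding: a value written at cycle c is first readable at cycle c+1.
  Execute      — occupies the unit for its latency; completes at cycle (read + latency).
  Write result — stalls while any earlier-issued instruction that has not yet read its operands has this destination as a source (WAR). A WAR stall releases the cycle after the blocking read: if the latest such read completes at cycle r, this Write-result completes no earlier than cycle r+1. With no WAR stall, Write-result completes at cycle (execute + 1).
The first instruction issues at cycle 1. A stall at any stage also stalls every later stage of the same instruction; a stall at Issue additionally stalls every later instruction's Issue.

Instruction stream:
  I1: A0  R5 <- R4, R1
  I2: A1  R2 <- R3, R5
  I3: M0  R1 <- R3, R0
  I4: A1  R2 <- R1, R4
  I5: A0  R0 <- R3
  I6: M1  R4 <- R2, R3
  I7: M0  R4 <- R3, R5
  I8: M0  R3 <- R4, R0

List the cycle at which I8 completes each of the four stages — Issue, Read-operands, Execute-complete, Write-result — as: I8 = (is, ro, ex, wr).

t=1  issue I1 (A0)
t=2  I1 read-ops, issue I2 (A1)
t=3  I1 finished on A0, issue I3 (M0)
t=4  I1→R5, I3 read-ops
t=5  I2 read-ops
t=7  I2 finished on A1
t=8  I2→R2
t=9  I3 finished on M0, issue I4 (A1)
t=10  I3→R1, issue I5 (A0)
t=11  I4 read-ops, I5 read-ops, issue I6 (M1)
t=12  I5 finished on A0
t=13  I4 finished on A1, I5→R0
t=14  I4→R2
t=15  I6 read-ops
t=20  I6 finished on M1
t=21  I6→R4
t=22  issue I7 (M0)
t=23  I7 read-ops
t=28  I7 finished on M0
t=29  I7→R4
t=30  issue I8 (M0)
t=31  I8 read-ops
t=36  I8 finished on M0
t=37  I8→R3

I8 = (30, 31, 36, 37)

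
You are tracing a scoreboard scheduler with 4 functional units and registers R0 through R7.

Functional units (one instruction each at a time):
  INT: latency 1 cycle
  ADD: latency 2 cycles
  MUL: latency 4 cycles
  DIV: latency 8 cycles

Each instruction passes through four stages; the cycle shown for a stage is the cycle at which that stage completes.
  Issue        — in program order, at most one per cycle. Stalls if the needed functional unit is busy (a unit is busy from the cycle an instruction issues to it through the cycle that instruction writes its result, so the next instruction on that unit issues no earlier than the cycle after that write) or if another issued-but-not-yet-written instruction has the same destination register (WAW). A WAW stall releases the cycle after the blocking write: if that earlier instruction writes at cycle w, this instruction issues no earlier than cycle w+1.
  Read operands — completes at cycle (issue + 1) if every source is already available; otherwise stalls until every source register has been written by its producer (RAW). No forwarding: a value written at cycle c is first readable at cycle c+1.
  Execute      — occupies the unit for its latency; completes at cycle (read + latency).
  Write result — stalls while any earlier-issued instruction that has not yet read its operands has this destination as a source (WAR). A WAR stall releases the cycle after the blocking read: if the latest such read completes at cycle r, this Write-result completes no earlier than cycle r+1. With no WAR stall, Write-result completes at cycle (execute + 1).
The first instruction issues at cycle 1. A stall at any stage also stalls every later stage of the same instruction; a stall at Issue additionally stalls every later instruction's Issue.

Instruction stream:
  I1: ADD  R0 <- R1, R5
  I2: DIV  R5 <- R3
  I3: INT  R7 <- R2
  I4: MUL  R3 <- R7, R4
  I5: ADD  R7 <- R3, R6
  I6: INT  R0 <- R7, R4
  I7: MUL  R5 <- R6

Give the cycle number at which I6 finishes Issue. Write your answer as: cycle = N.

[1] I1 issues→ADD
[2] I1 reads; I2 issues→DIV
[3] I2 reads; I3 issues→INT
[4] I1 exec-done; I3 reads; I4 issues→MUL
[5] I1 writes R0; I3 exec-done
[6] I3 writes R7
[7] I4 reads; I5 issues→ADD
[8] I6 issues→INT
[11] I2 exec-done; I4 exec-done
[12] I2 writes R5; I4 writes R3
[13] I5 reads; I7 issues→MUL
[14] I7 reads
[15] I5 exec-done
[16] I5 writes R7
[17] I6 reads
[18] I6 exec-done; I7 exec-done
[19] I6 writes R0; I7 writes R5

cycle = 8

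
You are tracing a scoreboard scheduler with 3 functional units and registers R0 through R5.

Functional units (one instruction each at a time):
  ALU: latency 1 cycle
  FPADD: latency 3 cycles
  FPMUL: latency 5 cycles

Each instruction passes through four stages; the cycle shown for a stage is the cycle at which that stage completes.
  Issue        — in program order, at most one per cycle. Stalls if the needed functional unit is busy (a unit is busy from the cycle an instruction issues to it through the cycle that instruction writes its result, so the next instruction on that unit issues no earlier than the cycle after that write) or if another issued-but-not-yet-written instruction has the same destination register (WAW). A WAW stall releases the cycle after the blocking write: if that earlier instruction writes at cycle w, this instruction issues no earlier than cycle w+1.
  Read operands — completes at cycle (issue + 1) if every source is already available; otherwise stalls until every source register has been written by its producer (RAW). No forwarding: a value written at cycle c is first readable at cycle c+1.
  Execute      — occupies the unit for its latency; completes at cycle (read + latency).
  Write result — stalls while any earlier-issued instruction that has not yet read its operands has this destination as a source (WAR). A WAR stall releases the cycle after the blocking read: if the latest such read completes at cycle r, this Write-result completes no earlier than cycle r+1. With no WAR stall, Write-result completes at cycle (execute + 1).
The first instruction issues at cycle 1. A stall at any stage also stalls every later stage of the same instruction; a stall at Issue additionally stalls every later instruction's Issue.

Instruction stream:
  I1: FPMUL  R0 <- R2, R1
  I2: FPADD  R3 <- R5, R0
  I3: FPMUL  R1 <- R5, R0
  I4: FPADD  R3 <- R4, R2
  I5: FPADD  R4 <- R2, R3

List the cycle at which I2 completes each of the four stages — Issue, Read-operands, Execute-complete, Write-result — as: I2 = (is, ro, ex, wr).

I2 = (2, 9, 12, 13)

[1] I1 dispatched to FPMUL
[2] I1 operands ready; I2 dispatched to FPADD
[7] I1 complete
[8] R0←I1
[9] I2 operands ready; I3 dispatched to FPMUL
[10] I3 operands ready
[12] I2 complete
[13] R3←I2
[14] I4 dispatched to FPADD
[15] I3 complete; I4 operands ready
[16] R1←I3
[18] I4 complete
[19] R3←I4
[20] I5 dispatched to FPADD
[21] I5 operands ready
[24] I5 complete
[25] R4←I5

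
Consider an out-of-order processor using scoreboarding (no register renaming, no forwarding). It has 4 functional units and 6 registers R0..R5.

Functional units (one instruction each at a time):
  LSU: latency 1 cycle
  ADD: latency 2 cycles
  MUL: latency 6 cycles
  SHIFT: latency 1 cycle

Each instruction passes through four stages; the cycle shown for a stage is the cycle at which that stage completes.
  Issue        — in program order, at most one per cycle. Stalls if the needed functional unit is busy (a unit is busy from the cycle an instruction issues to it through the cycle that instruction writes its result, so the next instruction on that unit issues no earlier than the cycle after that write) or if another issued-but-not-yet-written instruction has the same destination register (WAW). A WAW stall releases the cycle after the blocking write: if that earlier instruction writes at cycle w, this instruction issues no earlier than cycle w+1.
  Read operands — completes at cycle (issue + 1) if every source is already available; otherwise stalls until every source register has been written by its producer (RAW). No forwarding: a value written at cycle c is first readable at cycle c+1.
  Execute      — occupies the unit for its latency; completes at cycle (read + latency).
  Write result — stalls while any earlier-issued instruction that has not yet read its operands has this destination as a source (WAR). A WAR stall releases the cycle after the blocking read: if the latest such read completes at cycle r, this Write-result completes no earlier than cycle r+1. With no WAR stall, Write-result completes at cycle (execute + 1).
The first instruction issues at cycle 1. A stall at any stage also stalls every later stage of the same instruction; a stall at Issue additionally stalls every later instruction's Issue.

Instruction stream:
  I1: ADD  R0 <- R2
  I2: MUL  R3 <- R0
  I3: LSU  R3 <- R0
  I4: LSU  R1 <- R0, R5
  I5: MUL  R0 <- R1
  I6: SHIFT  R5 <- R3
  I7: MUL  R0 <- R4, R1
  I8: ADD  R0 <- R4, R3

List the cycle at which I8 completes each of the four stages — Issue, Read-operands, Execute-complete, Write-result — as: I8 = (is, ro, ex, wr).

[1] I1→ADD
[2] I1 RO, I2→MUL
[4] I1 EX
[5] I1 WR R0
[6] I2 RO
[12] I2 EX
[13] I2 WR R3
[14] I3→LSU
[15] I3 RO
[16] I3 EX
[17] I3 WR R3
[18] I4→LSU
[19] I4 RO, I5→MUL
[20] I4 EX, I6→SHIFT
[21] I4 WR R1, I6 RO
[22] I5 RO, I6 EX
[23] I6 WR R5
[28] I5 EX
[29] I5 WR R0
[30] I7→MUL
[31] I7 RO
[37] I7 EX
[38] I7 WR R0
[39] I8→ADD
[40] I8 RO
[42] I8 EX
[43] I8 WR R0

I8 = (39, 40, 42, 43)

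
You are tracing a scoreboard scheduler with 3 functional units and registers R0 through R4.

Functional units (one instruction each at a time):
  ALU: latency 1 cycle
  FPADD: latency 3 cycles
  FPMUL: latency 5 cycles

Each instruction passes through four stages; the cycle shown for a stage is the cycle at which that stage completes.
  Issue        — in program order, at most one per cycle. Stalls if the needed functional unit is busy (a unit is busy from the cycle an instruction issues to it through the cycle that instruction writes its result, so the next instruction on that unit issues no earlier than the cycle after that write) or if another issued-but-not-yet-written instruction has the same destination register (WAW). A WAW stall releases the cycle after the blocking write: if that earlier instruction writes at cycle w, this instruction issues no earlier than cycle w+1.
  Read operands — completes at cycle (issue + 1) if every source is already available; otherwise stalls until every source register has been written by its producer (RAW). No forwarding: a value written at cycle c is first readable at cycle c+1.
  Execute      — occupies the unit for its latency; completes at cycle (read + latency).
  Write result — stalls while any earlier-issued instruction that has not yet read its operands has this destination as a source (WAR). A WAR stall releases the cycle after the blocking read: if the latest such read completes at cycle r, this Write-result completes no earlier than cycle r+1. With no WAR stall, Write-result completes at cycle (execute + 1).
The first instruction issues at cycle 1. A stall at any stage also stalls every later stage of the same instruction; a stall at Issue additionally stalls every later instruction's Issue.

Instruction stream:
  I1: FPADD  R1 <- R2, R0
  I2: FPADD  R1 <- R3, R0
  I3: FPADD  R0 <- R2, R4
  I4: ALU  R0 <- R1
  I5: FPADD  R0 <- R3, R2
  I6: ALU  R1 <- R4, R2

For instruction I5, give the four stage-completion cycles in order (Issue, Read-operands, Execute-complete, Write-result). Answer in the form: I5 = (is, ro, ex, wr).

I5 = (23, 24, 27, 28)

c1: I1 dispatched to FPADD
c2: I1 operands ready
c5: I1 complete
c6: R1←I1
c7: I2 dispatched to FPADD
c8: I2 operands ready
c11: I2 complete
c12: R1←I2
c13: I3 dispatched to FPADD
c14: I3 operands ready
c17: I3 complete
c18: R0←I3
c19: I4 dispatched to ALU
c20: I4 operands ready
c21: I4 complete
c22: R0←I4
c23: I5 dispatched to FPADD
c24: I5 operands ready | I6 dispatched to ALU
c25: I6 operands ready
c26: I6 complete
c27: I5 complete | R1←I6
c28: R0←I5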